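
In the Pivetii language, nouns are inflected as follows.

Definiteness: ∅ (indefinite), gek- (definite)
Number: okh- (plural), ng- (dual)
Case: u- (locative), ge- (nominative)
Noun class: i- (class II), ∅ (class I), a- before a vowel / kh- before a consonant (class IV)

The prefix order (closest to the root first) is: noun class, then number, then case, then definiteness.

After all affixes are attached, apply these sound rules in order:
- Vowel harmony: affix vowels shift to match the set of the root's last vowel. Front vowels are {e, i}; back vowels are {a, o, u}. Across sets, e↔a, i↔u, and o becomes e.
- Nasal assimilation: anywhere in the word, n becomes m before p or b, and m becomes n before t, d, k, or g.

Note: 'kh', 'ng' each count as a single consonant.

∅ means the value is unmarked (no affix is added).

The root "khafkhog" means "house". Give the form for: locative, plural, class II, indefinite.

uokhukhafkhog

Attach noun class class II i- → ikhafkhog.
Attach number plural okh- → okhikhafkhog.
Attach case locative u- → uokhikhafkhog.
definiteness = indefinite: zero marking, form stays uokhikhafkhog.
Apply vowel harmony: uokhikhafkhog → uokhukhafkhog.
Nasal assimilation: no change.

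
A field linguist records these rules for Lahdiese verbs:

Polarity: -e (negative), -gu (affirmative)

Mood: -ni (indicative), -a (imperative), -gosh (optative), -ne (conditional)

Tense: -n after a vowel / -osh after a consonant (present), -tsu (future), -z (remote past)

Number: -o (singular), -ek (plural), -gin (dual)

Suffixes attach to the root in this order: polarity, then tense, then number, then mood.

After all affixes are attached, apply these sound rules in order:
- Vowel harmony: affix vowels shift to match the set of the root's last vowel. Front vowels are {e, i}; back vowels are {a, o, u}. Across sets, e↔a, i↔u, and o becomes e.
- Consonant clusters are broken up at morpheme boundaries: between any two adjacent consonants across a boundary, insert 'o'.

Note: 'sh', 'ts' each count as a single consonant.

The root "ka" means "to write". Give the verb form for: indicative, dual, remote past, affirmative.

Attach polarity affirmative -gu → kagu.
Attach tense remote past -z → kaguz.
Attach number dual -gin → kaguzgin.
Attach mood indicative -ni → kaguzginni.
Apply vowel harmony: kaguzginni → kaguzgunnu.
Apply epenthesis: kaguzgunnu → kaguzogunonu.

kaguzogunonu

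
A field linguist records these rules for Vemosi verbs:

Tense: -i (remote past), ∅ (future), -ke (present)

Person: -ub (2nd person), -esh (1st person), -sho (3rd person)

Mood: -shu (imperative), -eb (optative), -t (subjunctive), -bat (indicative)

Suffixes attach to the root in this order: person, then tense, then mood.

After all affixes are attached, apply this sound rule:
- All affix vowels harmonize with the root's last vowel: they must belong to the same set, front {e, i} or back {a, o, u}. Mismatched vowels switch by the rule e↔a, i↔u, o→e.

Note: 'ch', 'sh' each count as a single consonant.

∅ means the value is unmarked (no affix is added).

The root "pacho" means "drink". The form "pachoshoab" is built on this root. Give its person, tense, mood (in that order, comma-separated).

3rd person, future, optative

Segment: pacho-sho-eb.
person: -sho → 3rd person.
tense: ∅ → future.
mood: -eb → optative.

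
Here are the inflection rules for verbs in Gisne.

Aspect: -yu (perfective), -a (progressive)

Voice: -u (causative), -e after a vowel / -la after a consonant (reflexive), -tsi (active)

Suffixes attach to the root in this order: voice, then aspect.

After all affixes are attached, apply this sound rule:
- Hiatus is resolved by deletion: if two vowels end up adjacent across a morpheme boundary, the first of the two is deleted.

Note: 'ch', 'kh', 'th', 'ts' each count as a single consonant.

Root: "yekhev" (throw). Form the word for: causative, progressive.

Attach voice causative -u → yekhevu.
Attach aspect progressive -a → yekhevua.
Apply vowel deletion: yekhevua → yekheva.

yekheva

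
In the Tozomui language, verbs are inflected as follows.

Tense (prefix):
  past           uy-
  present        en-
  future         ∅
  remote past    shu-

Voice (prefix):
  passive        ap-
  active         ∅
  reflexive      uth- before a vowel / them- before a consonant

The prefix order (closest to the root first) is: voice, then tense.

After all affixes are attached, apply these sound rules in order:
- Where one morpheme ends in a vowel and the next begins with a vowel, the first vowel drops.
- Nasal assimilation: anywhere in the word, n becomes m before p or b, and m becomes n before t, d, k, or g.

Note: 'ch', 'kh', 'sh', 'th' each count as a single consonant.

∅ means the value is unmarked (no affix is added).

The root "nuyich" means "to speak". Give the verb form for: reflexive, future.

themnuyich

Attach voice reflexive them- (before consonant 'n') → themnuyich.
tense = future: zero marking, form stays themnuyich.
Vowel deletion: no change.
Nasal assimilation: no change.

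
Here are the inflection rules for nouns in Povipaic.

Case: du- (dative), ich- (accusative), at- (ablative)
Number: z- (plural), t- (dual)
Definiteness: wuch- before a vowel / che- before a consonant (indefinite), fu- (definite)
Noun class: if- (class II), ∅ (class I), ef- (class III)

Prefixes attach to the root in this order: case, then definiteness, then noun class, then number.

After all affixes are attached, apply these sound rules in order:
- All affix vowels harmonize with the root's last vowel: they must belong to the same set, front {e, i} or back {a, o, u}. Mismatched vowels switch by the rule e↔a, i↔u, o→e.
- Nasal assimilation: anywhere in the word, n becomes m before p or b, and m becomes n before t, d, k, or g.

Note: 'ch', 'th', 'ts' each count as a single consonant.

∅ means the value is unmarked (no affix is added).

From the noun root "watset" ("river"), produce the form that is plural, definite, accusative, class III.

Attach case accusative ich- → ichwatset.
Attach definiteness definite fu- → fuichwatset.
Attach noun class class III ef- → effuichwatset.
Attach number plural z- → zeffuichwatset.
Apply vowel harmony: zeffuichwatset → zeffiichwatset.
Nasal assimilation: no change.

zeffiichwatset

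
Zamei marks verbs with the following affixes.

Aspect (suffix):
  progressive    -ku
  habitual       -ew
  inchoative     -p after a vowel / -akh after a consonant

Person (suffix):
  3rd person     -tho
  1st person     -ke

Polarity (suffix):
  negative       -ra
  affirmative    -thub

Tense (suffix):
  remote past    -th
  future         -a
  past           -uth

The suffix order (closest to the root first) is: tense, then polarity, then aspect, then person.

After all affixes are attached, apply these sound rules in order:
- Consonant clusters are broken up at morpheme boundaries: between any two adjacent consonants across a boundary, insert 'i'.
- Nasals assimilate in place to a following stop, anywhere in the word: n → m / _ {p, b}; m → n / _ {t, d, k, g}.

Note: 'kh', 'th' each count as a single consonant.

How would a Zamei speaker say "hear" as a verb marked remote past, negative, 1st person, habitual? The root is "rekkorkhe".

Attach tense remote past -th → rekkorkheth.
Attach polarity negative -ra → rekkorkhethra.
Attach aspect habitual -ew → rekkorkhethraew.
Attach person 1st person -ke → rekkorkhethraewke.
Apply epenthesis: rekkorkhethraewke → rekkorkhethiraewike.
Nasal assimilation: no change.

rekkorkhethiraewike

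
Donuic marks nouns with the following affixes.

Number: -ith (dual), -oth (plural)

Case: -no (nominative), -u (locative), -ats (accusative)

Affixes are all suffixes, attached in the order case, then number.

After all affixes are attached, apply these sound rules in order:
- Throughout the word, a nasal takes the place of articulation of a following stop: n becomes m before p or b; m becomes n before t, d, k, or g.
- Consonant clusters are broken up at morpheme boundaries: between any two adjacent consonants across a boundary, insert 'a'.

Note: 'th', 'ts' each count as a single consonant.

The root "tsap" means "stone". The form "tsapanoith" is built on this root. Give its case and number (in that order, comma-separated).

nominative, dual

Segment: tsap-no-ith.
case: -no → nominative.
number: -ith → dual.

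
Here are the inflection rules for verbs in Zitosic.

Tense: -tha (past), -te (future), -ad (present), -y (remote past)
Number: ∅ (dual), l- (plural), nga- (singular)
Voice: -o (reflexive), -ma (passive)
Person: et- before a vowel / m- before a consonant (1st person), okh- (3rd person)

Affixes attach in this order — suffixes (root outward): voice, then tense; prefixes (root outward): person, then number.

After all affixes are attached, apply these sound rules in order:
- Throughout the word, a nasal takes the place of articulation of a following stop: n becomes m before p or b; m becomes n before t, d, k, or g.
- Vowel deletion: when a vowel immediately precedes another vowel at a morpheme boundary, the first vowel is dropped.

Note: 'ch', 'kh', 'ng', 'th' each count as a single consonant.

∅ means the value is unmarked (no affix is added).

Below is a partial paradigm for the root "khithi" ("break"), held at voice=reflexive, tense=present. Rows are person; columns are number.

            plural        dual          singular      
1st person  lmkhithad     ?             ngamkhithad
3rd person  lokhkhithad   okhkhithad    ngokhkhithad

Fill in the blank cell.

mkhithad

Attach person 1st person m- (before consonant 'kh') → mkhithi.
number = dual: zero marking, form stays mkhithi.
Attach voice reflexive -o → mkhithio.
Attach tense present -ad → mkhithioad.
Nasal assimilation: no change.
Apply vowel deletion: mkhithioad → mkhithad.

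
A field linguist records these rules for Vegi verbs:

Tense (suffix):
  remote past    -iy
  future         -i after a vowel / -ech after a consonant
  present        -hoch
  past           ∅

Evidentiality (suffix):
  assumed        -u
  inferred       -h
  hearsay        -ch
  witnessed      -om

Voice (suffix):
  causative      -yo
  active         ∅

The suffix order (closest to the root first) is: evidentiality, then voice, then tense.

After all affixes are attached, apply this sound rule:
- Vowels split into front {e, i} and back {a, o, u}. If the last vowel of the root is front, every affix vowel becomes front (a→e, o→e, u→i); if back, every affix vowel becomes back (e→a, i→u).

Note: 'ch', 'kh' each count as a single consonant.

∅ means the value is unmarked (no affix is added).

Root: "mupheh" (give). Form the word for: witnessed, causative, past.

Attach evidentiality witnessed -om → muphehom.
Attach voice causative -yo → muphehomyo.
tense = past: zero marking, form stays muphehomyo.
Apply vowel harmony: muphehomyo → muphehemye.

muphehemye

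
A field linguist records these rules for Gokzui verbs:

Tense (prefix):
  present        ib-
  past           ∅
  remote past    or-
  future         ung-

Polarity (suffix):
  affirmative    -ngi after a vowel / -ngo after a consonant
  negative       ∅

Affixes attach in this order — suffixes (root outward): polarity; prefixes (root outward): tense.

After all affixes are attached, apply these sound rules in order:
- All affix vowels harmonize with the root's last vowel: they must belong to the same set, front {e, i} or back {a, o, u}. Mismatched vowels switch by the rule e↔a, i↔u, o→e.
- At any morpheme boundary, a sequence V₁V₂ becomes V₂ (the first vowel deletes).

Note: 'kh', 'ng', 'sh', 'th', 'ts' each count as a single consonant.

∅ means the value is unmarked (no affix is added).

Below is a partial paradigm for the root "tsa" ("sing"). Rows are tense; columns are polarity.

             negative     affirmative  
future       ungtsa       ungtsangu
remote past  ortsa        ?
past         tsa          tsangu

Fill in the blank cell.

ortsangu

Attach polarity affirmative -ngi (after vowel 'a') → tsangi.
Attach tense remote past or- → ortsangi.
Apply vowel harmony: ortsangi → ortsangu.
Vowel deletion: no change.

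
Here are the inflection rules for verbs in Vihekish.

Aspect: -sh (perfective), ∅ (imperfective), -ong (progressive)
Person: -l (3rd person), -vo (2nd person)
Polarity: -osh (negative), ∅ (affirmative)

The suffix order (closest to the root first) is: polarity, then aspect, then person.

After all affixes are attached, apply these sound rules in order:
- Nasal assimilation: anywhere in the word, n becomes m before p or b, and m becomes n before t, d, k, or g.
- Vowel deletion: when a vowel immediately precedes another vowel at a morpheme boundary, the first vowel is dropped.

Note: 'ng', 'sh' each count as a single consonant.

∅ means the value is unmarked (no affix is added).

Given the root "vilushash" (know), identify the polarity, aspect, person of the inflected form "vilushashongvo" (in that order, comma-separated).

affirmative, progressive, 2nd person

Segment: vilushash-ong-vo.
polarity: ∅ → affirmative.
aspect: -ong → progressive.
person: -vo → 2nd person.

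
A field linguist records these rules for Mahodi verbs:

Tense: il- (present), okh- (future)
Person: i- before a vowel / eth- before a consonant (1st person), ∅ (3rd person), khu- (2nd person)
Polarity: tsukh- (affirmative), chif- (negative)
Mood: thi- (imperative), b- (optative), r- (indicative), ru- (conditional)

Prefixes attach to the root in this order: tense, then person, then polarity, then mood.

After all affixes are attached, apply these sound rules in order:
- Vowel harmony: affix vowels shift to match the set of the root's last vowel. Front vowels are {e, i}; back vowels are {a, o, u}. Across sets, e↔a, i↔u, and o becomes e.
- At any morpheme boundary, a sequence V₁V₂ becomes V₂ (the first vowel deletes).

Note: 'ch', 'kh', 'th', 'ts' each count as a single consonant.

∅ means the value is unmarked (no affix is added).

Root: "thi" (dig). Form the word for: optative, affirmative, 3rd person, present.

Attach tense present il- → ilthi.
person = 3rd person: zero marking, form stays ilthi.
Attach polarity affirmative tsukh- → tsukhilthi.
Attach mood optative b- → btsukhilthi.
Apply vowel harmony: btsukhilthi → btsikhilthi.
Vowel deletion: no change.

btsikhilthi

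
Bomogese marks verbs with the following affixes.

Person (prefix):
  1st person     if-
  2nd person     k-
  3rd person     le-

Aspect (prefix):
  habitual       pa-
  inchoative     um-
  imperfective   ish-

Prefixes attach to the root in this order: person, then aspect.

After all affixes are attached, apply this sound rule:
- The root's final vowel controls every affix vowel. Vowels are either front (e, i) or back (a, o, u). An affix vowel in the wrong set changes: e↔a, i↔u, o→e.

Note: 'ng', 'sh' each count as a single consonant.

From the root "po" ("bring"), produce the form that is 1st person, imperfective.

ushufpo

Attach person 1st person if- → ifpo.
Attach aspect imperfective ish- → ishifpo.
Apply vowel harmony: ishifpo → ushufpo.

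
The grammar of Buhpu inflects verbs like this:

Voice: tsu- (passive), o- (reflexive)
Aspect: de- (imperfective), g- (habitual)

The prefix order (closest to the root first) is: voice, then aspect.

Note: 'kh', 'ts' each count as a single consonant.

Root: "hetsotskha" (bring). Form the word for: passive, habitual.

Attach voice passive tsu- → tsuhetsotskha.
Attach aspect habitual g- → gtsuhetsotskha.

gtsuhetsotskha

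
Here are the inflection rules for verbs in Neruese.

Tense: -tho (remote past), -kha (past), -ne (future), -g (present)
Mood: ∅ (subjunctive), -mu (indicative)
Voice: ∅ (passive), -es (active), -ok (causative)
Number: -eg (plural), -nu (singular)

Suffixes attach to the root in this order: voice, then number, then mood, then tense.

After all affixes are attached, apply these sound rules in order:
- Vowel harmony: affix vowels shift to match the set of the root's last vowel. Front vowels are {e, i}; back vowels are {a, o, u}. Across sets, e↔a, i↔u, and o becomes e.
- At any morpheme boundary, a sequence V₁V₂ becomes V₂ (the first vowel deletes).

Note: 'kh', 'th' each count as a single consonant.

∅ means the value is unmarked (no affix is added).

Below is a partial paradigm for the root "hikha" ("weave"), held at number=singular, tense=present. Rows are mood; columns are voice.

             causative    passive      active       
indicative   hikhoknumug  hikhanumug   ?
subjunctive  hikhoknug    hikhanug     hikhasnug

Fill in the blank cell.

hikhasnumug

Attach voice active -es → hikhaes.
Attach number singular -nu → hikhaesnu.
Attach mood indicative -mu → hikhaesnumu.
Attach tense present -g → hikhaesnumug.
Apply vowel harmony: hikhaesnumug → hikhaasnumug.
Apply vowel deletion: hikhaasnumug → hikhasnumug.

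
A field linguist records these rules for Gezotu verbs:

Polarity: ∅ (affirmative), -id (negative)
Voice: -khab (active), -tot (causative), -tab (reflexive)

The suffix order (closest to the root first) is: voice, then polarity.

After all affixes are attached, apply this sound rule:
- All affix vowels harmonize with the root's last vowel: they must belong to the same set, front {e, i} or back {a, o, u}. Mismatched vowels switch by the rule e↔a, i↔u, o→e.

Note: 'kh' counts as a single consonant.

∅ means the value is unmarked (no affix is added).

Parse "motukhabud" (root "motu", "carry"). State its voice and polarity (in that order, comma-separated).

Segment: motu-khab-id.
voice: -khab → active.
polarity: -id → negative.

active, negative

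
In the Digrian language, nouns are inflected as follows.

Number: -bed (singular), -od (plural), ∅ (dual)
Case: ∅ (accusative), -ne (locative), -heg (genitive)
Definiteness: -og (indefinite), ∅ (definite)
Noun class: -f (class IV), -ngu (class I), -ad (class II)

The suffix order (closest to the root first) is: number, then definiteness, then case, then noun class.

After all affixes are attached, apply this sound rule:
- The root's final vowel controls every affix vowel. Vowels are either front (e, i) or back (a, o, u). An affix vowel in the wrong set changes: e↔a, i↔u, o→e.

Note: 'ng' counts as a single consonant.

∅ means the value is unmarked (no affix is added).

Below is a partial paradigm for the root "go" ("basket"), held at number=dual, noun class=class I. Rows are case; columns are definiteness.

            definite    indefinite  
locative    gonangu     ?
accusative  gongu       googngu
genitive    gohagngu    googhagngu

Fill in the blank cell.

goognangu

number = dual: zero marking, form stays go.
Attach definiteness indefinite -og → goog.
Attach case locative -ne → googne.
Attach noun class class I -ngu → goognengu.
Apply vowel harmony: goognengu → goognangu.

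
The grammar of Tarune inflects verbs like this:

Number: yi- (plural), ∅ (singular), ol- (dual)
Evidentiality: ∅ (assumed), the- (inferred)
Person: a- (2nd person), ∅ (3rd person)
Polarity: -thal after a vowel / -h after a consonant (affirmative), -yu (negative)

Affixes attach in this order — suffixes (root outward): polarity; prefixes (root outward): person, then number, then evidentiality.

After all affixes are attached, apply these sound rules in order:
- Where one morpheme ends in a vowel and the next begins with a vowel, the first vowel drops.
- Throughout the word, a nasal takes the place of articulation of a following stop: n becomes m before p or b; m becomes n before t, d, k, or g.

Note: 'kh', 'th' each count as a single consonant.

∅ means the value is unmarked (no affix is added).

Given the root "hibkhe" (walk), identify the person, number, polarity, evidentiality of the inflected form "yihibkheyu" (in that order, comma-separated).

Segment: yi-hibkhe-yu.
person: ∅ → 3rd person.
number: yi- → plural.
polarity: -yu → negative.
evidentiality: ∅ → assumed.

3rd person, plural, negative, assumed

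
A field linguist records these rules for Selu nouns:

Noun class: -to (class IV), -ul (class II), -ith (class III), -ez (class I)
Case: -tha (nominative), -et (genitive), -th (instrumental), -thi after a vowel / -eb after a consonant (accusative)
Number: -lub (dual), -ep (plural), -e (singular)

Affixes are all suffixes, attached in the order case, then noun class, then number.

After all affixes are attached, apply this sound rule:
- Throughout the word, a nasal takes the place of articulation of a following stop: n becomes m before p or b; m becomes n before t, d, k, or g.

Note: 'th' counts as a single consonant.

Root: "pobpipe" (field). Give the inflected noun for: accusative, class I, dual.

Attach case accusative -thi (after vowel 'e') → pobpipethi.
Attach noun class class I -ez → pobpipethiez.
Attach number dual -lub → pobpipethiezlub.
Nasal assimilation: no change.

pobpipethiezlub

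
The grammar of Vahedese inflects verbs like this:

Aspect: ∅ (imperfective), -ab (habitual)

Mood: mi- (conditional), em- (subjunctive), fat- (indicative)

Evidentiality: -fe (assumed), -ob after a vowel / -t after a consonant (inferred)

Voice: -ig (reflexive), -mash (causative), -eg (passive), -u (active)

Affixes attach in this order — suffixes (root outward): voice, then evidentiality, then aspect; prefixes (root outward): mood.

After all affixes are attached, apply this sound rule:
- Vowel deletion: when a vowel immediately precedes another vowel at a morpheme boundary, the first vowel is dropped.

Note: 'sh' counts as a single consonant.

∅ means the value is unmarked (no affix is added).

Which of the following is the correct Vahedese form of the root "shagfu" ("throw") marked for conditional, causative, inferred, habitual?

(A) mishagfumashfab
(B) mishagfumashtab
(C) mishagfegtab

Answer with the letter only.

Attach mood conditional mi- → mishagfu.
Attach voice causative -mash → mishagfumash.
Attach evidentiality inferred -t (after consonant 'sh') → mishagfumasht.
Attach aspect habitual -ab → mishagfumashtab.
Vowel deletion: no change.
So the correct form is mishagfumashtab, option (B).
(C) mishagfegtab is wrong: it uses passive instead of causative for voice.
(A) mishagfumashfab is wrong: it uses assumed instead of inferred for evidentiality.

B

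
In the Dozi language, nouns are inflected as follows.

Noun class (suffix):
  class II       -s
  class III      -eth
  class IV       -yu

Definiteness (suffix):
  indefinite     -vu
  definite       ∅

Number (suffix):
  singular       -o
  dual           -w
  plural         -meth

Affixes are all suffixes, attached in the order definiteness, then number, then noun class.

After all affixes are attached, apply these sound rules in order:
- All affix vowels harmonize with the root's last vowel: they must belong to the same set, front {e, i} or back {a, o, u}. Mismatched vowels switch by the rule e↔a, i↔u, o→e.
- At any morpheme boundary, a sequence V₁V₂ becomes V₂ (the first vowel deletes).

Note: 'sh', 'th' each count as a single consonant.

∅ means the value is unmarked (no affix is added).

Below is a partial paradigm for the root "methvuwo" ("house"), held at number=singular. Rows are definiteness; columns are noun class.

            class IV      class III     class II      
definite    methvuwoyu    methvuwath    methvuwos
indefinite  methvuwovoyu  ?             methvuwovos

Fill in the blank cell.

Attach definiteness indefinite -vu → methvuwovu.
Attach number singular -o → methvuwovuo.
Attach noun class class III -eth → methvuwovuoeth.
Apply vowel harmony: methvuwovuoeth → methvuwovuoath.
Apply vowel deletion: methvuwovuoath → methvuwovath.

methvuwovath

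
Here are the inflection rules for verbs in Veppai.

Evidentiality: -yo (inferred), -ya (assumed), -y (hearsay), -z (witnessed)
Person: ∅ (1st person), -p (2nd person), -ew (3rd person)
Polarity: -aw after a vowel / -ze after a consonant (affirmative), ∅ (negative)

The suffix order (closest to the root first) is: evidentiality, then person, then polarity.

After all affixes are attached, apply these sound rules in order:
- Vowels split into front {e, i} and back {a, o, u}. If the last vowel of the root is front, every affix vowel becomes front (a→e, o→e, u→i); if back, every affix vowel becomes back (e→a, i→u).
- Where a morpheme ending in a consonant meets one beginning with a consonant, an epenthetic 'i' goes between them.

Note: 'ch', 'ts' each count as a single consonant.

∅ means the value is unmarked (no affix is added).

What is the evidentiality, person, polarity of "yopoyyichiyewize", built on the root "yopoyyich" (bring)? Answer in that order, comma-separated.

hearsay, 3rd person, affirmative

Segment: yopoyyich-y-ew-ze.
evidentiality: -y → hearsay.
person: -ew → 3rd person.
polarity: -aw/ze → affirmative.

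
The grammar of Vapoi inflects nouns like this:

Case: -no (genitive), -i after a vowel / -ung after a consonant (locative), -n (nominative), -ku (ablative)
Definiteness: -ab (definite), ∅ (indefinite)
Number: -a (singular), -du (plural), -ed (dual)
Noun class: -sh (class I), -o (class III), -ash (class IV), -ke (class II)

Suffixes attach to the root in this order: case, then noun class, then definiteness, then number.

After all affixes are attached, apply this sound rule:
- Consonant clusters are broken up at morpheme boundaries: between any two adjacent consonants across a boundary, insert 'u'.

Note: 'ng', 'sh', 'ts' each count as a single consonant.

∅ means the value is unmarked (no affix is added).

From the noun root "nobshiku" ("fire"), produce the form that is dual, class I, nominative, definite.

Attach case nominative -n → nobshikun.
Attach noun class class I -sh → nobshikunsh.
Attach definiteness definite -ab → nobshikunshab.
Attach number dual -ed → nobshikunshabed.
Apply epenthesis: nobshikunshabed → nobshikunushabed.

nobshikunushabed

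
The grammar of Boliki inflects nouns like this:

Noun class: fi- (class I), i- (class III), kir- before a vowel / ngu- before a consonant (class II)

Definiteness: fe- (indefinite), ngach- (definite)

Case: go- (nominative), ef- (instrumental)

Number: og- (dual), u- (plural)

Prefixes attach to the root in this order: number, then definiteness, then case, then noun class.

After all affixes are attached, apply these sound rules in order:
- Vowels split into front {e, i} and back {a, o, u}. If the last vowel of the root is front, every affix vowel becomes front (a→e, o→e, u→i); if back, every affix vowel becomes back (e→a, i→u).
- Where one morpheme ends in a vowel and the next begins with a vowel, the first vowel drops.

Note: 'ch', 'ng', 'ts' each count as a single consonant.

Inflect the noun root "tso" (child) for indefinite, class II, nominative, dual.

Attach number dual og- → ogtso.
Attach definiteness indefinite fe- → feogtso.
Attach case nominative go- → gofeogtso.
Attach noun class class II ngu- (before consonant 'g') → ngugofeogtso.
Apply vowel harmony: ngugofeogtso → ngugofaogtso.
Apply vowel deletion: ngugofaogtso → ngugofogtso.

ngugofogtso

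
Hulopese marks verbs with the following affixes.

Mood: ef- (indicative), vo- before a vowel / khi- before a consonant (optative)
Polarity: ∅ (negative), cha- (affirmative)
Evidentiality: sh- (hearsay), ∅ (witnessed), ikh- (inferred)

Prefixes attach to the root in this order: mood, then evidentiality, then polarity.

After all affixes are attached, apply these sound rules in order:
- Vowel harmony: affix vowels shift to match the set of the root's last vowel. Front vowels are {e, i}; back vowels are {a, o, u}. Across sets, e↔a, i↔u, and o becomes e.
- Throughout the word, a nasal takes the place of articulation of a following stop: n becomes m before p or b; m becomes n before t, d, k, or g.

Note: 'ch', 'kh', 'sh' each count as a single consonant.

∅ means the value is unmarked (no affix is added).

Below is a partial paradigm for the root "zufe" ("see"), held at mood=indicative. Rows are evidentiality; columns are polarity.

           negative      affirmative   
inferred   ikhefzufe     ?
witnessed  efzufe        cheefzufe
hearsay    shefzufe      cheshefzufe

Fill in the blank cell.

cheikhefzufe

Attach mood indicative ef- → efzufe.
Attach evidentiality inferred ikh- → ikhefzufe.
Attach polarity affirmative cha- → chaikhefzufe.
Apply vowel harmony: chaikhefzufe → cheikhefzufe.
Nasal assimilation: no change.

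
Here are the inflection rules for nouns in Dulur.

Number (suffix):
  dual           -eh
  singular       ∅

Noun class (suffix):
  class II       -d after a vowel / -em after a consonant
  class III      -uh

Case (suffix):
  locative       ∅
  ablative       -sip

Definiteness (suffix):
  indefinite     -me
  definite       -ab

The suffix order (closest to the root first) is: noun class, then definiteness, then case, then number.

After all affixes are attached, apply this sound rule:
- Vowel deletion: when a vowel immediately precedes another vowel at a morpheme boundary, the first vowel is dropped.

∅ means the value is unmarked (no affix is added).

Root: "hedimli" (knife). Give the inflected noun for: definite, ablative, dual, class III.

Attach noun class class III -uh → hedimliuh.
Attach definiteness definite -ab → hedimliuhab.
Attach case ablative -sip → hedimliuhabsip.
Attach number dual -eh → hedimliuhabsipeh.
Apply vowel deletion: hedimliuhabsipeh → hedimluhabsipeh.

hedimluhabsipeh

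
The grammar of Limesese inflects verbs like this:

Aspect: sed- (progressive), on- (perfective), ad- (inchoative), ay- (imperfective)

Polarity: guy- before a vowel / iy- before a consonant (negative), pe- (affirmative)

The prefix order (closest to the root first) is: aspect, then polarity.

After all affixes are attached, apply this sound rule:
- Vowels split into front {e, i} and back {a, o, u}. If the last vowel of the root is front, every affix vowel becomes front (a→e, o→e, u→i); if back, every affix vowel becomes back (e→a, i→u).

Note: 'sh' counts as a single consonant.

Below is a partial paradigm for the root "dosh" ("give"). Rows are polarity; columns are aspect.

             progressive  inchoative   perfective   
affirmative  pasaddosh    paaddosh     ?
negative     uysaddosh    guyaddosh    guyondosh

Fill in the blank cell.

Attach aspect perfective on- → ondosh.
Attach polarity affirmative pe- → peondosh.
Apply vowel harmony: peondosh → paondosh.

paondosh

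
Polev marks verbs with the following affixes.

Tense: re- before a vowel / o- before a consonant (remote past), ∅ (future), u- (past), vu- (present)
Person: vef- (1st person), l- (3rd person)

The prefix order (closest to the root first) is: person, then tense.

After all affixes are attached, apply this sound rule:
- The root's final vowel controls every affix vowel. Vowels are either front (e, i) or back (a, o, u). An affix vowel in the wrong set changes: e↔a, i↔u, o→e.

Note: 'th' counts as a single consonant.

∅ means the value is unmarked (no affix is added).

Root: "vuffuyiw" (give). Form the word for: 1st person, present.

vivefvuffuyiw

Attach person 1st person vef- → vefvuffuyiw.
Attach tense present vu- → vuvefvuffuyiw.
Apply vowel harmony: vuvefvuffuyiw → vivefvuffuyiw.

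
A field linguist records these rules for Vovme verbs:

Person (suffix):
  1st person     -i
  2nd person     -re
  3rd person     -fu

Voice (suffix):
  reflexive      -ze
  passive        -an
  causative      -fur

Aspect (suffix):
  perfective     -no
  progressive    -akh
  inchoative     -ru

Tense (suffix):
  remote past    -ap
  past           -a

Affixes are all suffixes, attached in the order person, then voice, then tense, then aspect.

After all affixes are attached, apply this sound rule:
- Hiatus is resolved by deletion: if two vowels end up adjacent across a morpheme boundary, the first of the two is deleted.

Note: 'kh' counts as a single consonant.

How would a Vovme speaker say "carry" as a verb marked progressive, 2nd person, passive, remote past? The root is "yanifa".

yanifaranapakh

Attach person 2nd person -re → yanifare.
Attach voice passive -an → yanifarean.
Attach tense remote past -ap → yanifareanap.
Attach aspect progressive -akh → yanifareanapakh.
Apply vowel deletion: yanifareanapakh → yanifaranapakh.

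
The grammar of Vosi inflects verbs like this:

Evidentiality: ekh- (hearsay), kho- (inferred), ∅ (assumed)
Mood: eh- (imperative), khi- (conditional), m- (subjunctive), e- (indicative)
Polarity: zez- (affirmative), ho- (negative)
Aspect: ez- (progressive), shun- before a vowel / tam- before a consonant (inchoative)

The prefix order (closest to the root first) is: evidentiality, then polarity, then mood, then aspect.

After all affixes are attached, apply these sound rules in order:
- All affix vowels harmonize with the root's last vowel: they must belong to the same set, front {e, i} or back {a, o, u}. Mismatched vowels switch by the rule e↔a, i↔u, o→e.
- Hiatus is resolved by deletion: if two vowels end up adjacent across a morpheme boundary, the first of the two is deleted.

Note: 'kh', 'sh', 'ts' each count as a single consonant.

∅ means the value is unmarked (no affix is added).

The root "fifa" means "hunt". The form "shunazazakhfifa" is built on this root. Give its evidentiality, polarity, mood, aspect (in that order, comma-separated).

Segment: shun-e-zez-ekh-fifa.
evidentiality: ekh- → hearsay.
polarity: zez- → affirmative.
mood: e- → indicative.
aspect: shun/tam- → inchoative.

hearsay, affirmative, indicative, inchoative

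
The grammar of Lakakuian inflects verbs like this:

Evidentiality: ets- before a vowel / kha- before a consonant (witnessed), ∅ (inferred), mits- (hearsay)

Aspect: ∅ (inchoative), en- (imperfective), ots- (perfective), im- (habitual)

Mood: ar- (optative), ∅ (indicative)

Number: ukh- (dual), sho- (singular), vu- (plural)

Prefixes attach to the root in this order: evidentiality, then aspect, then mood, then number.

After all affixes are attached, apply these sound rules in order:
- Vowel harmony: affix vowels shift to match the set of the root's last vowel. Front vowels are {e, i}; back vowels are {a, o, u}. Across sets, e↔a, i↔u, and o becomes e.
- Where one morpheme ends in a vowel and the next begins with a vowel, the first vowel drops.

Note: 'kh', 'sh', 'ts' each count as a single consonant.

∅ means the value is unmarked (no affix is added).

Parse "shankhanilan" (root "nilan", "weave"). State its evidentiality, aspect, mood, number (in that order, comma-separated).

witnessed, imperfective, indicative, singular

Segment: sho-en-kha-nilan.
evidentiality: ets/kha- → witnessed.
aspect: en- → imperfective.
mood: ∅ → indicative.
number: sho- → singular.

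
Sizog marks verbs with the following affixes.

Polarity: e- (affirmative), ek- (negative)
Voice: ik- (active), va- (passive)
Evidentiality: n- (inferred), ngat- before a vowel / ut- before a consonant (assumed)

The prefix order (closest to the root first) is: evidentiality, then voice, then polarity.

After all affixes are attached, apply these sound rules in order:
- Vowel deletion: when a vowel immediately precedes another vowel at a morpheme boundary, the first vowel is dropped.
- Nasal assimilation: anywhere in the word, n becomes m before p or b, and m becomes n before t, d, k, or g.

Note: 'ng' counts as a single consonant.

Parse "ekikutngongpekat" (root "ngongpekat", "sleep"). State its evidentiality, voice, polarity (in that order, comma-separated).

Segment: ek-ik-ut-ngongpekat.
evidentiality: ngat/ut- → assumed.
voice: ik- → active.
polarity: ek- → negative.

assumed, active, negative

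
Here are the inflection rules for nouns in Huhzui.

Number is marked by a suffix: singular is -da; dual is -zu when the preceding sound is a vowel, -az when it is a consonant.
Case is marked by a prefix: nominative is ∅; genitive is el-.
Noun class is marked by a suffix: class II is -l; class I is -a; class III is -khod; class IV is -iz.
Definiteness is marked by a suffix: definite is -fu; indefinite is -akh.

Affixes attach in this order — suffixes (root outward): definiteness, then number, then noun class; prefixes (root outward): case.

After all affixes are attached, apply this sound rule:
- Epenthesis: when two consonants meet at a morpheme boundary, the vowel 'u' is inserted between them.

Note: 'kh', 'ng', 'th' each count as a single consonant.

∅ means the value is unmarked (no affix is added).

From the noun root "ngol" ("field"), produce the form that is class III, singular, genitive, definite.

elungolufudakhod

Attach definiteness definite -fu → ngolfu.
Attach number singular -da → ngolfuda.
Attach case genitive el- → elngolfuda.
Attach noun class class III -khod → elngolfudakhod.
Apply epenthesis: elngolfudakhod → elungolufudakhod.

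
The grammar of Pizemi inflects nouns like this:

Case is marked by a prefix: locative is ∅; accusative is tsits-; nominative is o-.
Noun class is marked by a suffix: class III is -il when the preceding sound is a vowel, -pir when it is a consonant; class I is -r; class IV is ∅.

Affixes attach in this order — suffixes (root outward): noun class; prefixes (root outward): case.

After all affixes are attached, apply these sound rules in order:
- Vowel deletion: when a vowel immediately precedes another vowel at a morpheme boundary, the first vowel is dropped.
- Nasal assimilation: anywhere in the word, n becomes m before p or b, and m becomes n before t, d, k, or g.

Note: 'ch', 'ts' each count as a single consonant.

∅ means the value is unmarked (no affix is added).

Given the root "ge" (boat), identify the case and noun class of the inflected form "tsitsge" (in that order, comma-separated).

accusative, class IV

Segment: tsits-ge.
case: tsits- → accusative.
noun class: ∅ → class IV.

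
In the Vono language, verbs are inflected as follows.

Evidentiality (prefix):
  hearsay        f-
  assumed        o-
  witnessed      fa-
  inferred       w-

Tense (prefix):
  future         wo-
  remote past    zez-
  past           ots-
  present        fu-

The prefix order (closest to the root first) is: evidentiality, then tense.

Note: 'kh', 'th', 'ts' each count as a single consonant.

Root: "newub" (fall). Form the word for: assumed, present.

Attach evidentiality assumed o- → onewub.
Attach tense present fu- → fuonewub.

fuonewub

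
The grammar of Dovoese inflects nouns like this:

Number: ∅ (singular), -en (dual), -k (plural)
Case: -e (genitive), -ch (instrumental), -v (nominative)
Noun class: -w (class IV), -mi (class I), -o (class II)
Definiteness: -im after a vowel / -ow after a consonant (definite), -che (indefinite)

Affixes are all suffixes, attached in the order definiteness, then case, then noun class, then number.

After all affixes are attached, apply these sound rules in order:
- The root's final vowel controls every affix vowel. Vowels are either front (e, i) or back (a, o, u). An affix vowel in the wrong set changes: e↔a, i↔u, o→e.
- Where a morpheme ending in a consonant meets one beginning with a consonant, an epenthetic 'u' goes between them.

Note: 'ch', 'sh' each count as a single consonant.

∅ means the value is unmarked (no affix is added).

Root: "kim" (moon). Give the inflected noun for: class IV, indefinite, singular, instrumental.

Attach definiteness indefinite -che → kimche.
Attach case instrumental -ch → kimchech.
Attach noun class class IV -w → kimchechw.
number = singular: zero marking, form stays kimchechw.
Vowel harmony: no change.
Apply epenthesis: kimchechw → kimuchechuw.

kimuchechuw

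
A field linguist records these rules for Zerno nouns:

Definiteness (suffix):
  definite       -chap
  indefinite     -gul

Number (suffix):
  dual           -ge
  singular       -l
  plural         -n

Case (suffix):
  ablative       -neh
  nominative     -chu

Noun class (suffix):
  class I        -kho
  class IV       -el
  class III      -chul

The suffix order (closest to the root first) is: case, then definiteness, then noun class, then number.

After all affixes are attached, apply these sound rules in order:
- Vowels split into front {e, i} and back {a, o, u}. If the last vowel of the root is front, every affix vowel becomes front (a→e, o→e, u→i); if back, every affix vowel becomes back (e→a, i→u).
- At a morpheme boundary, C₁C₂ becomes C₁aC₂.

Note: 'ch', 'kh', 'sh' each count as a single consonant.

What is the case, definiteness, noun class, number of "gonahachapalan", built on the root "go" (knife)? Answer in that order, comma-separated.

ablative, definite, class IV, plural

Segment: go-neh-chap-el-n.
case: -neh → ablative.
definiteness: -chap → definite.
noun class: -el → class IV.
number: -n → plural.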